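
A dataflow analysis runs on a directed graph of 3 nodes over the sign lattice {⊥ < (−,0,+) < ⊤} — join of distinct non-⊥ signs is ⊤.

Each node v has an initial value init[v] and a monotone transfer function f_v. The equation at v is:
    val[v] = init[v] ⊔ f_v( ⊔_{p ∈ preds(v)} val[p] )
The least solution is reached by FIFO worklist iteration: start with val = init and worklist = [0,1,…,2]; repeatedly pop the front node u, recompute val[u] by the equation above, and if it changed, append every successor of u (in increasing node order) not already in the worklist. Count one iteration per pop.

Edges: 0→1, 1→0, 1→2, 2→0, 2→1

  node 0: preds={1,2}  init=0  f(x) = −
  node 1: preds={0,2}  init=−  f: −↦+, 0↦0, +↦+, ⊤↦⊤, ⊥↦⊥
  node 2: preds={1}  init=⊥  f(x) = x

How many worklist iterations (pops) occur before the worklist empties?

Worklist (5 pops):
  #1 pop 0: in=− → ⊤ (was 0); enqueue []
  #2 pop 1: in=⊤ → ⊤ (was −); enqueue [0]
  #3 pop 2: in=⊤ → ⊤ (was ⊥); enqueue [1]
  #4 pop 0: in=⊤ → ⊤ (no change)
  #5 pop 1: in=⊤ → ⊤ (no change)

Fixpoint:
  val[0] = ⊤
  val[1] = ⊤
  val[2] = ⊤

5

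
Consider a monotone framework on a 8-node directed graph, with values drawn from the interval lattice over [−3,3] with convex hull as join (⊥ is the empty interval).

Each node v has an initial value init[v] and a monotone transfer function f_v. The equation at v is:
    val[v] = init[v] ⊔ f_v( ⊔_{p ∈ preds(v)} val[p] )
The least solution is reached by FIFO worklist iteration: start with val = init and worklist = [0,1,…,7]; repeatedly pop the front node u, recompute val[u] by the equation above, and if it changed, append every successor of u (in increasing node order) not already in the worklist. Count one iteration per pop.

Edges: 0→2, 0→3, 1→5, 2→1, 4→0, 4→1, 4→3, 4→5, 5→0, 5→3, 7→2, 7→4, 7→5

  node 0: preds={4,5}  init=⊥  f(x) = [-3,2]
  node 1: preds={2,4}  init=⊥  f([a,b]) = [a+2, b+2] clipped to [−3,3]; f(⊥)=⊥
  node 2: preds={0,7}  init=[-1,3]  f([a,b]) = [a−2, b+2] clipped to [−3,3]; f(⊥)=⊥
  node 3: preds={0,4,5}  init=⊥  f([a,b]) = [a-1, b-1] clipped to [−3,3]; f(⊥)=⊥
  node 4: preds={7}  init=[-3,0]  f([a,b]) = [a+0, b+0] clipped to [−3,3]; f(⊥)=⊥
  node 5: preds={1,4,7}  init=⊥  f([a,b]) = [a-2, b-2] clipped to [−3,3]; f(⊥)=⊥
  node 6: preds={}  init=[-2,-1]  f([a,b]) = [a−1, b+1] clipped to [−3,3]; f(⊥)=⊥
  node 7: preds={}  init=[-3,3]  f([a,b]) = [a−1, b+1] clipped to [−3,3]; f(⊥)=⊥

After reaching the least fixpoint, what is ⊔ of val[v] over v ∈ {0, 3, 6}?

Trace (11 dequeues):
  [1] u=0 | in [-3,0] | out [-3,2] | prev ⊥ | push {}
  [2] u=1 | in [-3,3] | out [-1,3] | prev ⊥ | push {}
  [3] u=2 | in [-3,3] | out [-3,3] | prev [-1,3] | push {1}
  [4] u=3 | in [-3,2] | out [-3,1] | prev ⊥ | push {}
  [5] u=4 | in [-3,3] | out [-3,3] | prev [-3,0] | push {0,3}
  [6] u=5 | in [-3,3] | out [-3,1] | prev ⊥ | push {}
  [7] u=6 | in ⊥ | out [-2,-1] | ==
  [8] u=7 | in ⊥ | out [-3,3] | ==
  [9] u=1 | in [-3,3] | out [-1,3] | ==
  [10] u=0 | in [-3,3] | out [-3,2] | ==
  [11] u=3 | in [-3,3] | out [-3,2] | prev [-3,1] | push {}

Converged values:
  [0] [-3,2]
  [1] [-1,3]
  [2] [-3,3]
  [3] [-3,2]
  [4] [-3,3]
  [5] [-3,1]
  [6] [-2,-1]
  [7] [-3,3]

[-3,2]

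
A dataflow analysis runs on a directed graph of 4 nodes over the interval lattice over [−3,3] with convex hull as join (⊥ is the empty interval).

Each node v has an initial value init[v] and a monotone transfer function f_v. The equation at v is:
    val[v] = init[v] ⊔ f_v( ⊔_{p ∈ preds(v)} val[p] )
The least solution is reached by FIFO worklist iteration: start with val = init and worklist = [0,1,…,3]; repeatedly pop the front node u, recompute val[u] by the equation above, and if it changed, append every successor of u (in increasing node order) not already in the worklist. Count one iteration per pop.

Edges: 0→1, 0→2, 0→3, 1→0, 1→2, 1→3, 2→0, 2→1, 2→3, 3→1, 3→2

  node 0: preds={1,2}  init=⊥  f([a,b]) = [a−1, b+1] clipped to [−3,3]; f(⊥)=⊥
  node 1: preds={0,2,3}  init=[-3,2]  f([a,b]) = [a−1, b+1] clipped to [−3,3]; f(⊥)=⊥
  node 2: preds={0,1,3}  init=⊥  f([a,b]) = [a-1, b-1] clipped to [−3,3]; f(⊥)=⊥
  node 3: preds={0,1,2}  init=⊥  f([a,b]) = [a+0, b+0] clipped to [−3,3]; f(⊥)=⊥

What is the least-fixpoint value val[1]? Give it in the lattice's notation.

[-3,3]

Iteration log — 7 steps:
  step 1. node 0  ⊔preds=[-3,2]  new=[-3,3]  old=⊥  +wl: 
  step 2. node 1  ⊔preds=[-3,3]  new=[-3,3]  old=[-3,2]  +wl: 0
  step 3. node 2  ⊔preds=[-3,3]  new=[-3,2]  old=⊥  +wl: 1
  step 4. node 3  ⊔preds=[-3,3]  new=[-3,3]  old=⊥  +wl: 2
  step 5. node 0  ⊔preds=[-3,3]  new=[-3,3]  stable
  step 6. node 1  ⊔preds=[-3,3]  new=[-3,3]  stable
  step 7. node 2  ⊔preds=[-3,3]  new=[-3,2]  stable

Least fixpoint reached:
  node 0: [-3,3]
  node 1: [-3,3]
  node 2: [-3,2]
  node 3: [-3,3]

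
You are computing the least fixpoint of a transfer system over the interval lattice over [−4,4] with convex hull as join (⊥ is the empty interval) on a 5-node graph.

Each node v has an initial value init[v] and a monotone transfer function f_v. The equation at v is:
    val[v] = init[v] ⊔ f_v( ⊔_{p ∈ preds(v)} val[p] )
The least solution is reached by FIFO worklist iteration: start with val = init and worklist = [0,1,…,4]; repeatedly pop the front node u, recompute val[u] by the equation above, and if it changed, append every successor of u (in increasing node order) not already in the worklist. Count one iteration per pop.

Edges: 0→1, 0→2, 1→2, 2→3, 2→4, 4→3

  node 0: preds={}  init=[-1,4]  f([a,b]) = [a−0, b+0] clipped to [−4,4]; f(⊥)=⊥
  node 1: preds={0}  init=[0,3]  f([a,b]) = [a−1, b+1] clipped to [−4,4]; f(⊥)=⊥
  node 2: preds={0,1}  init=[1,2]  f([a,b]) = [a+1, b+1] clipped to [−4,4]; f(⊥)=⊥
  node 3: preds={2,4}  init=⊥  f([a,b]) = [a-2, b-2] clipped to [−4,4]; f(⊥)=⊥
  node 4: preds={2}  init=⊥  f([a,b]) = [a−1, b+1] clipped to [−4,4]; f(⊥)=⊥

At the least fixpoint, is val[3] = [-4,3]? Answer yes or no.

no

Iteration log — 6 steps:
  step 1. node 0  ⊔preds=⊥  new=[-1,4]  stable
  step 2. node 1  ⊔preds=[-1,4]  new=[-2,4]  old=[0,3]  +wl: 
  step 3. node 2  ⊔preds=[-2,4]  new=[-1,4]  old=[1,2]  +wl: 
  step 4. node 3  ⊔preds=[-1,4]  new=[-3,2]  old=⊥  +wl: 
  step 5. node 4  ⊔preds=[-1,4]  new=[-2,4]  old=⊥  +wl: 3
  step 6. node 3  ⊔preds=[-2,4]  new=[-4,2]  old=[-3,2]  +wl: 

Least fixpoint reached:
  node 0: [-1,4]
  node 1: [-2,4]
  node 2: [-1,4]
  node 3: [-4,2]
  node 4: [-2,4]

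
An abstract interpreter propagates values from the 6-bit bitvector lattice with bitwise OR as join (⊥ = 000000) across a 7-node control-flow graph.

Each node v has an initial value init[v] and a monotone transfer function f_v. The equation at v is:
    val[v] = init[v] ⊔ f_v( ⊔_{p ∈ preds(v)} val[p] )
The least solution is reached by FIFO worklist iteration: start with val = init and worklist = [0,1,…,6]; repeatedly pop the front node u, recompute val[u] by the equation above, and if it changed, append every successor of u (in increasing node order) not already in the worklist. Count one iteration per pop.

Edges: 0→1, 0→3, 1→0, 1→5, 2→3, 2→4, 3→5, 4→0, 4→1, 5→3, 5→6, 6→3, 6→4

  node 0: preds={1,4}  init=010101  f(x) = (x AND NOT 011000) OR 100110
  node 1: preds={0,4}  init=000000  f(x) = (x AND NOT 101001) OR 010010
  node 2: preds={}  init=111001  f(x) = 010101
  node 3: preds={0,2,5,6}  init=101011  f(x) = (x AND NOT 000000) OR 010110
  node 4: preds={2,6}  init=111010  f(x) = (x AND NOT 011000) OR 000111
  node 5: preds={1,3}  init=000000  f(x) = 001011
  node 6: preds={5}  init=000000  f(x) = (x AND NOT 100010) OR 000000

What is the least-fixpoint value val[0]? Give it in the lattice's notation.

110111

Trace (11 dequeues):
  [1] u=0 | in 111010 | out 110111 | prev 010101 | push {}
  [2] u=1 | in 111111 | out 010110 | prev 000000 | push {0}
  [3] u=2 | in 000000 | out 111101 | prev 111001 | push {}
  [4] u=3 | in 111111 | out 111111 | prev 101011 | push {}
  [5] u=4 | in 111101 | out 111111 | prev 111010 | push {1}
  [6] u=5 | in 111111 | out 001011 | prev 000000 | push {3}
  [7] u=6 | in 001011 | out 001001 | prev 000000 | push {4}
  [8] u=0 | in 111111 | out 110111 | ==
  [9] u=1 | in 111111 | out 010110 | ==
  [10] u=3 | in 111111 | out 111111 | ==
  [11] u=4 | in 111101 | out 111111 | ==

Converged values:
  [0] 110111
  [1] 010110
  [2] 111101
  [3] 111111
  [4] 111111
  [5] 001011
  [6] 001001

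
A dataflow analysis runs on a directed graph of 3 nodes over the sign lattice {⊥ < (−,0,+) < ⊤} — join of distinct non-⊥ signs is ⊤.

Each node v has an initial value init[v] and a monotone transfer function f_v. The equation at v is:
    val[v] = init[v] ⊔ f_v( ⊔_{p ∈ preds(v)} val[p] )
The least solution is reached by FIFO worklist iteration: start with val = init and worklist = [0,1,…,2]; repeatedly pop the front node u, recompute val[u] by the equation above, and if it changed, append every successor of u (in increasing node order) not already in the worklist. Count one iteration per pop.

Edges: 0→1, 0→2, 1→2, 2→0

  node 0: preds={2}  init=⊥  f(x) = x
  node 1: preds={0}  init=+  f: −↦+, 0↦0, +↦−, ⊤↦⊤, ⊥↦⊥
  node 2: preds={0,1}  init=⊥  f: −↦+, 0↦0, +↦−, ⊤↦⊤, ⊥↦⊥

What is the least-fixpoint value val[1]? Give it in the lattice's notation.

Trace (9 dequeues):
  [1] u=0 | in ⊥ | out ⊥ | ==
  [2] u=1 | in ⊥ | out + | ==
  [3] u=2 | in + | out − | prev ⊥ | push {0}
  [4] u=0 | in − | out − | prev ⊥ | push {1,2}
  [5] u=1 | in − | out + | ==
  [6] u=2 | in ⊤ | out ⊤ | prev − | push {0}
  [7] u=0 | in ⊤ | out ⊤ | prev − | push {1,2}
  [8] u=1 | in ⊤ | out ⊤ | prev + | push {}
  [9] u=2 | in ⊤ | out ⊤ | ==

Converged values:
  [0] ⊤
  [1] ⊤
  [2] ⊤

⊤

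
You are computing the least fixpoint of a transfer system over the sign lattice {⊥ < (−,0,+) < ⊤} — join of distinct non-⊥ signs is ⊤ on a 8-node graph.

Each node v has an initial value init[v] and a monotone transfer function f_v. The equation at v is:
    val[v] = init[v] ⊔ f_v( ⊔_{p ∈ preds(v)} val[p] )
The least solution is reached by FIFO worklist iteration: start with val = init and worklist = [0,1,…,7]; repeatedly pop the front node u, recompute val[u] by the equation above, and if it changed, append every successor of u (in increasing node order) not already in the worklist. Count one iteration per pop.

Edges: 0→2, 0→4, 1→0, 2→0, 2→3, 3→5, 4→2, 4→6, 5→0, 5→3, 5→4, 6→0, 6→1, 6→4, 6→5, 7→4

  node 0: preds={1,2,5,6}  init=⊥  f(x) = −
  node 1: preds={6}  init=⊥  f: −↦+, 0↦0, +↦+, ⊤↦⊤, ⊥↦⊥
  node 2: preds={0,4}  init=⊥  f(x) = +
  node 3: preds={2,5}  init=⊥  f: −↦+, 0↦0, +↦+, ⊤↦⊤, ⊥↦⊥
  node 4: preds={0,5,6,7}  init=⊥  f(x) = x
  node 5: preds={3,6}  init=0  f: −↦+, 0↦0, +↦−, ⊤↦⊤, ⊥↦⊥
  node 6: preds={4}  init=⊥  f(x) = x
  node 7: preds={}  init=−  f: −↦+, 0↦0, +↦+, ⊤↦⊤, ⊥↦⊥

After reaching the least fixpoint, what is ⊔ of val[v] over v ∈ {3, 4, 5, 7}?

Trace (15 dequeues):
  [1] u=0 | in 0 | out − | prev ⊥ | push {}
  [2] u=1 | in ⊥ | out ⊥ | ==
  [3] u=2 | in − | out + | prev ⊥ | push {0}
  [4] u=3 | in ⊤ | out ⊤ | prev ⊥ | push {}
  [5] u=4 | in ⊤ | out ⊤ | prev ⊥ | push {2}
  [6] u=5 | in ⊤ | out ⊤ | prev 0 | push {3,4}
  [7] u=6 | in ⊤ | out ⊤ | prev ⊥ | push {1,5}
  [8] u=7 | in ⊥ | out − | ==
  [9] u=0 | in ⊤ | out − | ==
  [10] u=2 | in ⊤ | out + | ==
  [11] u=3 | in ⊤ | out ⊤ | ==
  [12] u=4 | in ⊤ | out ⊤ | ==
  [13] u=1 | in ⊤ | out ⊤ | prev ⊥ | push {0}
  [14] u=5 | in ⊤ | out ⊤ | ==
  [15] u=0 | in ⊤ | out − | ==

Converged values:
  [0] −
  [1] ⊤
  [2] +
  [3] ⊤
  [4] ⊤
  [5] ⊤
  [6] ⊤
  [7] −

⊤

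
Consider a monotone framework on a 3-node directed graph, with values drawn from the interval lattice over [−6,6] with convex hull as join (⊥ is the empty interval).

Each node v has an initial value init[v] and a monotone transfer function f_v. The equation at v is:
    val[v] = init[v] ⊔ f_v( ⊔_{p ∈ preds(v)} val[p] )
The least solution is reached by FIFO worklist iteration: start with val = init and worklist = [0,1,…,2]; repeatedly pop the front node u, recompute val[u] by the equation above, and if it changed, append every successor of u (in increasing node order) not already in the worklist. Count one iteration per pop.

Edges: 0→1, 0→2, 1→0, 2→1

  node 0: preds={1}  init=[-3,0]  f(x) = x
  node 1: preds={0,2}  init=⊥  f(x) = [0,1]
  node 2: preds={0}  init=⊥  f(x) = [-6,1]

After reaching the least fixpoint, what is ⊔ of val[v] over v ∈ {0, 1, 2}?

Trace (6 dequeues):
  [1] u=0 | in ⊥ | out [-3,0] | ==
  [2] u=1 | in [-3,0] | out [0,1] | prev ⊥ | push {0}
  [3] u=2 | in [-3,0] | out [-6,1] | prev ⊥ | push {1}
  [4] u=0 | in [0,1] | out [-3,1] | prev [-3,0] | push {2}
  [5] u=1 | in [-6,1] | out [0,1] | ==
  [6] u=2 | in [-3,1] | out [-6,1] | ==

Converged values:
  [0] [-3,1]
  [1] [0,1]
  [2] [-6,1]

[-6,1]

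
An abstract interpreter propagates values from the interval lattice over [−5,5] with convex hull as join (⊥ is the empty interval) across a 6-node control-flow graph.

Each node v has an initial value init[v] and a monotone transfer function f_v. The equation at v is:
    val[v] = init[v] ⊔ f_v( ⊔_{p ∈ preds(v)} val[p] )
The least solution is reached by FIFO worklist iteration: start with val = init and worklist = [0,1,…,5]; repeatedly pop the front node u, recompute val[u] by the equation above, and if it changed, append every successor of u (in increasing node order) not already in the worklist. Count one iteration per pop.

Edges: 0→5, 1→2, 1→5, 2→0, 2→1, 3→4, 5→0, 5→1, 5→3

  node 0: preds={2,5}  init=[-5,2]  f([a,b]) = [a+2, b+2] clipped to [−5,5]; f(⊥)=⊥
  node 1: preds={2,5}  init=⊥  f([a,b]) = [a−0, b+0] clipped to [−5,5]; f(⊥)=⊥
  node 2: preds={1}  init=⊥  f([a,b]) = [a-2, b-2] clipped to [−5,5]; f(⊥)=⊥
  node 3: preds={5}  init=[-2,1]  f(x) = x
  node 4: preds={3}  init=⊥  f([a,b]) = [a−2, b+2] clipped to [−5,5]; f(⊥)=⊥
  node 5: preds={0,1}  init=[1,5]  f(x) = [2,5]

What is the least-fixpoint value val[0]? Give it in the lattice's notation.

Worklist (18 pops):
  #1 pop 0: in=[1,5] → [-5,5] (was [-5,2]); enqueue []
  #2 pop 1: in=[1,5] → [1,5] (was ⊥); enqueue []
  #3 pop 2: in=[1,5] → [-1,3] (was ⊥); enqueue [0,1]
  #4 pop 3: in=[1,5] → [-2,5] (was [-2,1]); enqueue []
  #5 pop 4: in=[-2,5] → [-4,5] (was ⊥); enqueue []
  #6 pop 5: in=[-5,5] → [1,5] (no change)
  #7 pop 0: in=[-1,5] → [-5,5] (no change)
  #8 pop 1: in=[-1,5] → [-1,5] (was [1,5]); enqueue [2,5]
  #9 pop 2: in=[-1,5] → [-3,3] (was [-1,3]); enqueue [0,1]
  #10 pop 5: in=[-5,5] → [1,5] (no change)
  #11 pop 0: in=[-3,5] → [-5,5] (no change)
  #12 pop 1: in=[-3,5] → [-3,5] (was [-1,5]); enqueue [2,5]
  #13 pop 2: in=[-3,5] → [-5,3] (was [-3,3]); enqueue [0,1]
  #14 pop 5: in=[-5,5] → [1,5] (no change)
  #15 pop 0: in=[-5,5] → [-5,5] (no change)
  #16 pop 1: in=[-5,5] → [-5,5] (was [-3,5]); enqueue [2,5]
  #17 pop 2: in=[-5,5] → [-5,3] (no change)
  #18 pop 5: in=[-5,5] → [1,5] (no change)

Fixpoint:
  val[0] = [-5,5]
  val[1] = [-5,5]
  val[2] = [-5,3]
  val[3] = [-2,5]
  val[4] = [-4,5]
  val[5] = [1,5]

[-5,5]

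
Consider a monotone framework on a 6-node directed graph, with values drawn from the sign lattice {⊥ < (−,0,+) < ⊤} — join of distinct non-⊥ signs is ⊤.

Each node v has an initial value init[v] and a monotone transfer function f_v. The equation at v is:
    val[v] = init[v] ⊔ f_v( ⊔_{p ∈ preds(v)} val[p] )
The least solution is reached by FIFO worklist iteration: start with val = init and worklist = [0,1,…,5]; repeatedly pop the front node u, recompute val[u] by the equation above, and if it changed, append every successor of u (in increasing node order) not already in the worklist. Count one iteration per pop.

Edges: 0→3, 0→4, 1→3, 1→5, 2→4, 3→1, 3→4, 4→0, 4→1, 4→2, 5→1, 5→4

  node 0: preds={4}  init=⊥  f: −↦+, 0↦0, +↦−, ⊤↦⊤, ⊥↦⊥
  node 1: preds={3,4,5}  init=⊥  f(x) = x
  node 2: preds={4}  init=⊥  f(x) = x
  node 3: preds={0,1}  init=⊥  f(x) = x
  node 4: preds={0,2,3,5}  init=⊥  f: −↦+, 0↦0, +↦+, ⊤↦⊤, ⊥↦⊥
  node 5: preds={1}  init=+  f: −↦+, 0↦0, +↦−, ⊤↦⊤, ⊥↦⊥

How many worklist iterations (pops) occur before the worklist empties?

Worklist (17 pops):
  #1 pop 0: in=⊥ → ⊥ (no change)
  #2 pop 1: in=+ → + (was ⊥); enqueue []
  #3 pop 2: in=⊥ → ⊥ (no change)
  #4 pop 3: in=+ → + (was ⊥); enqueue [1]
  #5 pop 4: in=+ → + (was ⊥); enqueue [0,2]
  #6 pop 5: in=+ → ⊤ (was +); enqueue [4]
  #7 pop 1: in=⊤ → ⊤ (was +); enqueue [3,5]
  #8 pop 0: in=+ → − (was ⊥); enqueue []
  #9 pop 2: in=+ → + (was ⊥); enqueue []
  #10 pop 4: in=⊤ → ⊤ (was +); enqueue [0,1,2]
  #11 pop 3: in=⊤ → ⊤ (was +); enqueue [4]
  #12 pop 5: in=⊤ → ⊤ (no change)
  #13 pop 0: in=⊤ → ⊤ (was −); enqueue [3]
  #14 pop 1: in=⊤ → ⊤ (no change)
  #15 pop 2: in=⊤ → ⊤ (was +); enqueue []
  #16 pop 4: in=⊤ → ⊤ (no change)
  #17 pop 3: in=⊤ → ⊤ (no change)

Fixpoint:
  val[0] = ⊤
  val[1] = ⊤
  val[2] = ⊤
  val[3] = ⊤
  val[4] = ⊤
  val[5] = ⊤

17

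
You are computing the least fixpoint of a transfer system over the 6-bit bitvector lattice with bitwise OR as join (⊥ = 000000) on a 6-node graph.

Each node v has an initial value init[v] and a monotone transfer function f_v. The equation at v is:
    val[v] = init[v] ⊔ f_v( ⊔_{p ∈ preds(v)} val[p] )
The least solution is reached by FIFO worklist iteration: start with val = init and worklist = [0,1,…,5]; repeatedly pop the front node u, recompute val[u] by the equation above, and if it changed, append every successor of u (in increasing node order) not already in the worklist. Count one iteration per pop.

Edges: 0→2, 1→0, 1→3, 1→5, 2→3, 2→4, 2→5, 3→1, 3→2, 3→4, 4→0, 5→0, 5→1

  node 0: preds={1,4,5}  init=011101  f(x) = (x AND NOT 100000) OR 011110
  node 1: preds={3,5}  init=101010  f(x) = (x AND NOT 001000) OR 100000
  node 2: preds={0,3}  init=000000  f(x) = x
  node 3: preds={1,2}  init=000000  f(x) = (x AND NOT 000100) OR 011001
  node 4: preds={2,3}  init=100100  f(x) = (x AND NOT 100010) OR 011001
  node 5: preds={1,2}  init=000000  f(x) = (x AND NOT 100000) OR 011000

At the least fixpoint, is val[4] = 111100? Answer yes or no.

Worklist (12 pops):
  #1 pop 0: in=101110 → 011111 (was 011101); enqueue []
  #2 pop 1: in=000000 → 101010 (no change)
  #3 pop 2: in=011111 → 011111 (was 000000); enqueue []
  #4 pop 3: in=111111 → 111011 (was 000000); enqueue [1,2]
  #5 pop 4: in=111111 → 111101 (was 100100); enqueue [0]
  #6 pop 5: in=111111 → 011111 (was 000000); enqueue []
  #7 pop 1: in=111111 → 111111 (was 101010); enqueue [3,5]
  #8 pop 2: in=111111 → 111111 (was 011111); enqueue [4]
  #9 pop 0: in=111111 → 011111 (no change)
  #10 pop 3: in=111111 → 111011 (no change)
  #11 pop 5: in=111111 → 011111 (no change)
  #12 pop 4: in=111111 → 111101 (no change)

Fixpoint:
  val[0] = 011111
  val[1] = 111111
  val[2] = 111111
  val[3] = 111011
  val[4] = 111101
  val[5] = 011111

no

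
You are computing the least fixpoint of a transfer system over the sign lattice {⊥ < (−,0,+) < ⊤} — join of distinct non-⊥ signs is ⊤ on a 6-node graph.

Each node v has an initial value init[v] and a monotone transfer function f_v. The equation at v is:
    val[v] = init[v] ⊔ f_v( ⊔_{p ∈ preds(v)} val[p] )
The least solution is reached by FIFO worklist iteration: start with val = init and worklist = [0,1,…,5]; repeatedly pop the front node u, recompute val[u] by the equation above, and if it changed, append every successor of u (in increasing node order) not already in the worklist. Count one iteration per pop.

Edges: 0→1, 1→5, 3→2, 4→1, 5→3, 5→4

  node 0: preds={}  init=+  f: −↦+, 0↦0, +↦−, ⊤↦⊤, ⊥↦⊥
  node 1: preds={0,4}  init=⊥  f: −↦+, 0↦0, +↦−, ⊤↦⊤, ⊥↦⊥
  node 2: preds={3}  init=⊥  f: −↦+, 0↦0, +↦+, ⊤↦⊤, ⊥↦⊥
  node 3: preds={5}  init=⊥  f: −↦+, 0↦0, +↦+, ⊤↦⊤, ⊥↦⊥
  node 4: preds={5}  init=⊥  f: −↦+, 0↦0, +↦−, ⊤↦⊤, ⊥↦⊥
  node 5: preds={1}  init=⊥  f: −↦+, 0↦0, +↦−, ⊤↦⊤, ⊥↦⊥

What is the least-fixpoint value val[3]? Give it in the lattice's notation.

⊤

Trace (15 dequeues):
  [1] u=0 | in ⊥ | out + | ==
  [2] u=1 | in + | out − | prev ⊥ | push {}
  [3] u=2 | in ⊥ | out ⊥ | ==
  [4] u=3 | in ⊥ | out ⊥ | ==
  [5] u=4 | in ⊥ | out ⊥ | ==
  [6] u=5 | in − | out + | prev ⊥ | push {3,4}
  [7] u=3 | in + | out + | prev ⊥ | push {2}
  [8] u=4 | in + | out − | prev ⊥ | push {1}
  [9] u=2 | in + | out + | prev ⊥ | push {}
  [10] u=1 | in ⊤ | out ⊤ | prev − | push {5}
  [11] u=5 | in ⊤ | out ⊤ | prev + | push {3,4}
  [12] u=3 | in ⊤ | out ⊤ | prev + | push {2}
  [13] u=4 | in ⊤ | out ⊤ | prev − | push {1}
  [14] u=2 | in ⊤ | out ⊤ | prev + | push {}
  [15] u=1 | in ⊤ | out ⊤ | ==

Converged values:
  [0] +
  [1] ⊤
  [2] ⊤
  [3] ⊤
  [4] ⊤
  [5] ⊤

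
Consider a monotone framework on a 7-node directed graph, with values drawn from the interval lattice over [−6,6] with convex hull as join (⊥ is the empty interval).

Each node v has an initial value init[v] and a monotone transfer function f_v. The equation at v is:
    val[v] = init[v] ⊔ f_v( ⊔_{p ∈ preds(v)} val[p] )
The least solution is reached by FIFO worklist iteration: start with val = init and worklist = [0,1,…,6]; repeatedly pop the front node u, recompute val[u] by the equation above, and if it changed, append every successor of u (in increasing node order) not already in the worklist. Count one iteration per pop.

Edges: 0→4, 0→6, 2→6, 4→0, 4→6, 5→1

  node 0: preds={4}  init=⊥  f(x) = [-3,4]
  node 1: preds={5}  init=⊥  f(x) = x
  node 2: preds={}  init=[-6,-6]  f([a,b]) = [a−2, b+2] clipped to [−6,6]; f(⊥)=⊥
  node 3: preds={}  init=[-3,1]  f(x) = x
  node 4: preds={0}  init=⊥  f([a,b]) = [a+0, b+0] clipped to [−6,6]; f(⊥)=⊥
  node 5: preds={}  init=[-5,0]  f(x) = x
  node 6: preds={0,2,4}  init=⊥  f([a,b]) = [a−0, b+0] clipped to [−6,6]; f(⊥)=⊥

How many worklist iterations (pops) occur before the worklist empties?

8

Trace (8 dequeues):
  [1] u=0 | in ⊥ | out [-3,4] | prev ⊥ | push {}
  [2] u=1 | in [-5,0] | out [-5,0] | prev ⊥ | push {}
  [3] u=2 | in ⊥ | out [-6,-6] | ==
  [4] u=3 | in ⊥ | out [-3,1] | ==
  [5] u=4 | in [-3,4] | out [-3,4] | prev ⊥ | push {0}
  [6] u=5 | in ⊥ | out [-5,0] | ==
  [7] u=6 | in [-6,4] | out [-6,4] | prev ⊥ | push {}
  [8] u=0 | in [-3,4] | out [-3,4] | ==

Converged values:
  [0] [-3,4]
  [1] [-5,0]
  [2] [-6,-6]
  [3] [-3,1]
  [4] [-3,4]
  [5] [-5,0]
  [6] [-6,4]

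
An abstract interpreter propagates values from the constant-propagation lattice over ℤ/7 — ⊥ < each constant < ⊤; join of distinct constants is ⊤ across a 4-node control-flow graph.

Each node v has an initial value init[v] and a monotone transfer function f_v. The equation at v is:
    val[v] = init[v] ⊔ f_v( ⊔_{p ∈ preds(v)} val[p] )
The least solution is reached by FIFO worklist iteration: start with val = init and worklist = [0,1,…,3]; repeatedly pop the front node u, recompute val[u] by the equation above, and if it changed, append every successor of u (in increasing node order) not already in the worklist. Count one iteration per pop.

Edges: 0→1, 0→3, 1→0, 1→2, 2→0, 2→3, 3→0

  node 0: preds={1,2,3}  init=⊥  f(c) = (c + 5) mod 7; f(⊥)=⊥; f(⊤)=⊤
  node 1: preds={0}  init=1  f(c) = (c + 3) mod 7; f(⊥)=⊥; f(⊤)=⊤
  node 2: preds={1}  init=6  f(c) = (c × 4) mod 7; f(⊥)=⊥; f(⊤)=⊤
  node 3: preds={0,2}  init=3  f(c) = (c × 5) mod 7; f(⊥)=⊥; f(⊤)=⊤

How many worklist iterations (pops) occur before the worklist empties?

Trace (5 dequeues):
  [1] u=0 | in ⊤ | out ⊤ | prev ⊥ | push {}
  [2] u=1 | in ⊤ | out ⊤ | prev 1 | push {0}
  [3] u=2 | in ⊤ | out ⊤ | prev 6 | push {}
  [4] u=3 | in ⊤ | out ⊤ | prev 3 | push {}
  [5] u=0 | in ⊤ | out ⊤ | ==

Converged values:
  [0] ⊤
  [1] ⊤
  [2] ⊤
  [3] ⊤

5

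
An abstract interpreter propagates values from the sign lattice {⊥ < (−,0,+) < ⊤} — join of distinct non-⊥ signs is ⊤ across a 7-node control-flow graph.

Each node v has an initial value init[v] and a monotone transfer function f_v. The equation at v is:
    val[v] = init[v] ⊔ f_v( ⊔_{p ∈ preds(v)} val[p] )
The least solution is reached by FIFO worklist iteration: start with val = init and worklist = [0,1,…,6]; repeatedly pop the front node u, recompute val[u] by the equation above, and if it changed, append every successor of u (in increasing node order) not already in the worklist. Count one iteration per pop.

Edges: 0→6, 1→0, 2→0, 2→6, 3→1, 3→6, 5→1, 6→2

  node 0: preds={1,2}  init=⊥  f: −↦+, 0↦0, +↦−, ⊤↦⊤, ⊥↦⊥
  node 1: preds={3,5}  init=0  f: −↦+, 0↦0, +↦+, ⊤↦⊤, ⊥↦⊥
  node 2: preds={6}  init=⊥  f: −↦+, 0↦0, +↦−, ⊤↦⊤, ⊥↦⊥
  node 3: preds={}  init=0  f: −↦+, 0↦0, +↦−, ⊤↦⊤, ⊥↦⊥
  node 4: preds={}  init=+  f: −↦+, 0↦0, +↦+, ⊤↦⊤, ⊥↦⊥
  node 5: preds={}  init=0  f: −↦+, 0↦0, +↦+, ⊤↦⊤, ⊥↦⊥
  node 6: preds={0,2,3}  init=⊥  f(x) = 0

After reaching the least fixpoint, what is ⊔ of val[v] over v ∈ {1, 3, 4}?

⊤

Worklist (10 pops):
  #1 pop 0: in=0 → 0 (was ⊥); enqueue []
  #2 pop 1: in=0 → 0 (no change)
  #3 pop 2: in=⊥ → ⊥ (no change)
  #4 pop 3: in=⊥ → 0 (no change)
  #5 pop 4: in=⊥ → + (no change)
  #6 pop 5: in=⊥ → 0 (no change)
  #7 pop 6: in=0 → 0 (was ⊥); enqueue [2]
  #8 pop 2: in=0 → 0 (was ⊥); enqueue [0,6]
  #9 pop 0: in=0 → 0 (no change)
  #10 pop 6: in=0 → 0 (no change)

Fixpoint:
  val[0] = 0
  val[1] = 0
  val[2] = 0
  val[3] = 0
  val[4] = +
  val[5] = 0
  val[6] = 0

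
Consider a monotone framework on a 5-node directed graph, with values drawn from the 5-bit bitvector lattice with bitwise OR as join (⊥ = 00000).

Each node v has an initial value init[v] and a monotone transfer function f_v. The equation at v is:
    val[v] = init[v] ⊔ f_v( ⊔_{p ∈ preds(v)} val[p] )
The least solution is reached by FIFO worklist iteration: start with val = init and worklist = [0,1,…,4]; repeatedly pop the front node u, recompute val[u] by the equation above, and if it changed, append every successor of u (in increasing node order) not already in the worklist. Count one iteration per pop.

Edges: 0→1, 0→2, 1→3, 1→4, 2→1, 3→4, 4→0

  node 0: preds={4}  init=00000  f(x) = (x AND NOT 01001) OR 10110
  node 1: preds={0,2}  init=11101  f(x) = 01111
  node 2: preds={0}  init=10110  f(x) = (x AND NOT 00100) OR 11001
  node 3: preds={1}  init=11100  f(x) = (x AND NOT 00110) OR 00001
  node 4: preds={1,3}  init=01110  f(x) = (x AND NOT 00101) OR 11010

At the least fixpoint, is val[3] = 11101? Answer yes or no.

Worklist (7 pops):
  #1 pop 0: in=01110 → 10110 (was 00000); enqueue []
  #2 pop 1: in=10110 → 11111 (was 11101); enqueue []
  #3 pop 2: in=10110 → 11111 (was 10110); enqueue [1]
  #4 pop 3: in=11111 → 11101 (was 11100); enqueue []
  #5 pop 4: in=11111 → 11110 (was 01110); enqueue [0]
  #6 pop 1: in=11111 → 11111 (no change)
  #7 pop 0: in=11110 → 10110 (no change)

Fixpoint:
  val[0] = 10110
  val[1] = 11111
  val[2] = 11111
  val[3] = 11101
  val[4] = 11110

yes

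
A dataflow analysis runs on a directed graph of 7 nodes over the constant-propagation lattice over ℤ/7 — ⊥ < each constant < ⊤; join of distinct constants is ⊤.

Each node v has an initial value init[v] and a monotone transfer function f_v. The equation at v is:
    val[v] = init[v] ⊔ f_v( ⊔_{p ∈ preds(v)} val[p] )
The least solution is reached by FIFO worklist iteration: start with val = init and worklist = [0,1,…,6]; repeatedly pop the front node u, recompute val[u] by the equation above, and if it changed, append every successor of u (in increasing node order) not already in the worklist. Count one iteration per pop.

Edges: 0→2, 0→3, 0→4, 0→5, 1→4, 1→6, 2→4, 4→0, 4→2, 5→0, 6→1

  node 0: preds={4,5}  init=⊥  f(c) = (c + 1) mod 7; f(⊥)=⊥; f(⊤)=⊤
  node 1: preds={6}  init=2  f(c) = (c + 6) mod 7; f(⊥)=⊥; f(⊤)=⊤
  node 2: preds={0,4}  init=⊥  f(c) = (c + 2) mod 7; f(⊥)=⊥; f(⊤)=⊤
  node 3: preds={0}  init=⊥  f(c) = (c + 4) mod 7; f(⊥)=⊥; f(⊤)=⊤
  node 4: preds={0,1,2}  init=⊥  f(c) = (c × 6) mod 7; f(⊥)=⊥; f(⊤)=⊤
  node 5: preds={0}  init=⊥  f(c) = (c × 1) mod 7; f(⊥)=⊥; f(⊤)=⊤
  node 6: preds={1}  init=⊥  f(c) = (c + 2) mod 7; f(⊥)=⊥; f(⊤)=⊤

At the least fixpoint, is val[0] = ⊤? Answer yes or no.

yes

Worklist (21 pops):
  #1 pop 0: in=⊥ → ⊥ (no change)
  #2 pop 1: in=⊥ → 2 (no change)
  #3 pop 2: in=⊥ → ⊥ (no change)
  #4 pop 3: in=⊥ → ⊥ (no change)
  #5 pop 4: in=2 → 5 (was ⊥); enqueue [0,2]
  #6 pop 5: in=⊥ → ⊥ (no change)
  #7 pop 6: in=2 → 4 (was ⊥); enqueue [1]
  #8 pop 0: in=5 → 6 (was ⊥); enqueue [3,4,5]
  #9 pop 2: in=⊤ → ⊤ (was ⊥); enqueue []
  #10 pop 1: in=4 → ⊤ (was 2); enqueue [6]
  #11 pop 3: in=6 → 3 (was ⊥); enqueue []
  #12 pop 4: in=⊤ → ⊤ (was 5); enqueue [0,2]
  #13 pop 5: in=6 → 6 (was ⊥); enqueue []
  #14 pop 6: in=⊤ → ⊤ (was 4); enqueue [1]
  #15 pop 0: in=⊤ → ⊤ (was 6); enqueue [3,4,5]
  #16 pop 2: in=⊤ → ⊤ (no change)
  #17 pop 1: in=⊤ → ⊤ (no change)
  #18 pop 3: in=⊤ → ⊤ (was 3); enqueue []
  #19 pop 4: in=⊤ → ⊤ (no change)
  #20 pop 5: in=⊤ → ⊤ (was 6); enqueue [0]
  #21 pop 0: in=⊤ → ⊤ (no change)

Fixpoint:
  val[0] = ⊤
  val[1] = ⊤
  val[2] = ⊤
  val[3] = ⊤
  val[4] = ⊤
  val[5] = ⊤
  val[6] = ⊤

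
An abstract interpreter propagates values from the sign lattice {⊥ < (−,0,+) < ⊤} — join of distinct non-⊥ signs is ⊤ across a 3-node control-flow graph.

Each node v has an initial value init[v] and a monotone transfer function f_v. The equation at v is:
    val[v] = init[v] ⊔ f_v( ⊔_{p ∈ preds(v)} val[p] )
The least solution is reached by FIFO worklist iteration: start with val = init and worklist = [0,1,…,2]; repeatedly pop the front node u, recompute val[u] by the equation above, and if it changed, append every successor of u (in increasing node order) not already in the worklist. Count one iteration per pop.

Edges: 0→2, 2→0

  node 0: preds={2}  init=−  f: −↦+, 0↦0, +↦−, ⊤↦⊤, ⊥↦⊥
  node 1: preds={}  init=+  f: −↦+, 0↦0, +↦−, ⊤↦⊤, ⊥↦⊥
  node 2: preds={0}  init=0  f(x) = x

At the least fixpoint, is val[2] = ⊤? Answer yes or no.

Trace (4 dequeues):
  [1] u=0 | in 0 | out ⊤ | prev − | push {}
  [2] u=1 | in ⊥ | out + | ==
  [3] u=2 | in ⊤ | out ⊤ | prev 0 | push {0}
  [4] u=0 | in ⊤ | out ⊤ | ==

Converged values:
  [0] ⊤
  [1] +
  [2] ⊤

yes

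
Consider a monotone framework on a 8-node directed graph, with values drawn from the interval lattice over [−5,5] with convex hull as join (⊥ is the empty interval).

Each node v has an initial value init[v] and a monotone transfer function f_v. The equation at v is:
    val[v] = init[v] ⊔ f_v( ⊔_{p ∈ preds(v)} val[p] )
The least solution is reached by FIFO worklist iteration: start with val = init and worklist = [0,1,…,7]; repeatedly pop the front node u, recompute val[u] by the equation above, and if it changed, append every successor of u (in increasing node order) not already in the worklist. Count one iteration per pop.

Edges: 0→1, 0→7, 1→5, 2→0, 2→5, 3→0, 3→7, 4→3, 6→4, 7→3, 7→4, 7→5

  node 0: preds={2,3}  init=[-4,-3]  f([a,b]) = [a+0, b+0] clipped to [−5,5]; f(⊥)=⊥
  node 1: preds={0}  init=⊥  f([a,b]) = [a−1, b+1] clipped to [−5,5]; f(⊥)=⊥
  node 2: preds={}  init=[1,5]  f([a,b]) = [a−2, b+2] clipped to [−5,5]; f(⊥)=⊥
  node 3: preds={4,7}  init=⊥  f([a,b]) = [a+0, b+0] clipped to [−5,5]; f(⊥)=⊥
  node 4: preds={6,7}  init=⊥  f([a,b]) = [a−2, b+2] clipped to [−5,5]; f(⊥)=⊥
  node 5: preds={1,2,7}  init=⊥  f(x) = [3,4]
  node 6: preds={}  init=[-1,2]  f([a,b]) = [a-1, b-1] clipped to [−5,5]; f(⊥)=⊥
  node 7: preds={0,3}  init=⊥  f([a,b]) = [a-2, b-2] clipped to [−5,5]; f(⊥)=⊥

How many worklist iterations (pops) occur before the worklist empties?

17

Trace (17 dequeues):
  [1] u=0 | in [1,5] | out [-4,5] | prev [-4,-3] | push {}
  [2] u=1 | in [-4,5] | out [-5,5] | prev ⊥ | push {}
  [3] u=2 | in ⊥ | out [1,5] | ==
  [4] u=3 | in ⊥ | out ⊥ | ==
  [5] u=4 | in [-1,2] | out [-3,4] | prev ⊥ | push {3}
  [6] u=5 | in [-5,5] | out [3,4] | prev ⊥ | push {}
  [7] u=6 | in ⊥ | out [-1,2] | ==
  [8] u=7 | in [-4,5] | out [-5,3] | prev ⊥ | push {4,5}
  [9] u=3 | in [-5,4] | out [-5,4] | prev ⊥ | push {0,7}
  [10] u=4 | in [-5,3] | out [-5,5] | prev [-3,4] | push {3}
  [11] u=5 | in [-5,5] | out [3,4] | ==
  [12] u=0 | in [-5,5] | out [-5,5] | prev [-4,5] | push {1}
  [13] u=7 | in [-5,5] | out [-5,3] | ==
  [14] u=3 | in [-5,5] | out [-5,5] | prev [-5,4] | push {0,7}
  [15] u=1 | in [-5,5] | out [-5,5] | ==
  [16] u=0 | in [-5,5] | out [-5,5] | ==
  [17] u=7 | in [-5,5] | out [-5,3] | ==

Converged values:
  [0] [-5,5]
  [1] [-5,5]
  [2] [1,5]
  [3] [-5,5]
  [4] [-5,5]
  [5] [3,4]
  [6] [-1,2]
  [7] [-5,3]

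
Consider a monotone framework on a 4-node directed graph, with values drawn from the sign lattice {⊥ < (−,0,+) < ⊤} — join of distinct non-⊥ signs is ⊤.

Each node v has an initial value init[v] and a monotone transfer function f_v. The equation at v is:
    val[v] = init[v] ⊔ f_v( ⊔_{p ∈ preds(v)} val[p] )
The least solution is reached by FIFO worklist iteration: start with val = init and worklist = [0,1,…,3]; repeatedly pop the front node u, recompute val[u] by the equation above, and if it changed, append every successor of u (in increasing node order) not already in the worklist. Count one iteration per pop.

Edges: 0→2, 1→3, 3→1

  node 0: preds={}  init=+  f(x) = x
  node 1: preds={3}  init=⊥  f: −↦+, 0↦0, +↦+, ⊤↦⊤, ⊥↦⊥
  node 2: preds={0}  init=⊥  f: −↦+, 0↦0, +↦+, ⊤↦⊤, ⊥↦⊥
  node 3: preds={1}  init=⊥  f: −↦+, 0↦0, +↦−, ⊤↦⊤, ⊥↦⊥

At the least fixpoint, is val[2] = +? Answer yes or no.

Worklist (4 pops):
  #1 pop 0: in=⊥ → + (no change)
  #2 pop 1: in=⊥ → ⊥ (no change)
  #3 pop 2: in=+ → + (was ⊥); enqueue []
  #4 pop 3: in=⊥ → ⊥ (no change)

Fixpoint:
  val[0] = +
  val[1] = ⊥
  val[2] = +
  val[3] = ⊥

yes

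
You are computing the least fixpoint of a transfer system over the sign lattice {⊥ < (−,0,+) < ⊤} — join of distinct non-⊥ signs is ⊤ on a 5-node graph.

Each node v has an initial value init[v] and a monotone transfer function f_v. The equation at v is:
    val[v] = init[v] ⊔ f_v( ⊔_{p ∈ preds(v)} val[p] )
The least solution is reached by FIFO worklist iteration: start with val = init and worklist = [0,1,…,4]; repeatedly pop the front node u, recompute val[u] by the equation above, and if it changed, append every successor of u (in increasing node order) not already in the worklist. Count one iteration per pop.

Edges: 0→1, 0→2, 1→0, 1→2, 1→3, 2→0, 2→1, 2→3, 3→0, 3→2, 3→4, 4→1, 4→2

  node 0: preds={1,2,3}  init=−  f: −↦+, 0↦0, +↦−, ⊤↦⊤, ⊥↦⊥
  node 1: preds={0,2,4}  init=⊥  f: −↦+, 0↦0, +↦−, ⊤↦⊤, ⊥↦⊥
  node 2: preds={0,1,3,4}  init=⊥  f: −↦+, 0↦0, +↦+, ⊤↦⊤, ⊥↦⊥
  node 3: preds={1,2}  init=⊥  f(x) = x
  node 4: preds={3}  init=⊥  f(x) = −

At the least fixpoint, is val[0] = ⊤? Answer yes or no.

Iteration log — 10 steps:
  step 1. node 0  ⊔preds=⊥  new=−  stable
  step 2. node 1  ⊔preds=−  new=+  old=⊥  +wl: 0
  step 3. node 2  ⊔preds=⊤  new=⊤  old=⊥  +wl: 1
  step 4. node 3  ⊔preds=⊤  new=⊤  old=⊥  +wl: 2
  step 5. node 4  ⊔preds=⊤  new=−  old=⊥  +wl: 
  step 6. node 0  ⊔preds=⊤  new=⊤  old=−  +wl: 
  step 7. node 1  ⊔preds=⊤  new=⊤  old=+  +wl: 0,3
  step 8. node 2  ⊔preds=⊤  new=⊤  stable
  step 9. node 0  ⊔preds=⊤  new=⊤  stable
  step 10. node 3  ⊔preds=⊤  new=⊤  stable

Least fixpoint reached:
  node 0: ⊤
  node 1: ⊤
  node 2: ⊤
  node 3: ⊤
  node 4: −

yes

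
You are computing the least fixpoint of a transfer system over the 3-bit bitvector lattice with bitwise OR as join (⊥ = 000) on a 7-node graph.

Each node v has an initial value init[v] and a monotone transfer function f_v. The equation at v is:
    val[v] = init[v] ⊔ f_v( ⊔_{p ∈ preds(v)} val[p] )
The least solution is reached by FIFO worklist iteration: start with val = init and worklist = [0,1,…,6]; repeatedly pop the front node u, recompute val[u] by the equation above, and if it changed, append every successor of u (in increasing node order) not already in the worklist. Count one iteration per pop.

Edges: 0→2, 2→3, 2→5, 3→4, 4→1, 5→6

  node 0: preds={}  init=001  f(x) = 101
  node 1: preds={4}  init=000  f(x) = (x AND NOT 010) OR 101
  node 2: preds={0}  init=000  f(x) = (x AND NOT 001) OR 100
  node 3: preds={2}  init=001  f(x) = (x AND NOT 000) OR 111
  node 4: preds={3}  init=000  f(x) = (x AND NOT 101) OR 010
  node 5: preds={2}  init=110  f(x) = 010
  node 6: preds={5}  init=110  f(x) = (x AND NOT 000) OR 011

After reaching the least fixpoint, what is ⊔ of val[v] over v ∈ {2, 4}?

Trace (8 dequeues):
  [1] u=0 | in 000 | out 101 | prev 001 | push {}
  [2] u=1 | in 000 | out 101 | prev 000 | push {}
  [3] u=2 | in 101 | out 100 | prev 000 | push {}
  [4] u=3 | in 100 | out 111 | prev 001 | push {}
  [5] u=4 | in 111 | out 010 | prev 000 | push {1}
  [6] u=5 | in 100 | out 110 | ==
  [7] u=6 | in 110 | out 111 | prev 110 | push {}
  [8] u=1 | in 010 | out 101 | ==

Converged values:
  [0] 101
  [1] 101
  [2] 100
  [3] 111
  [4] 010
  [5] 110
  [6] 111

110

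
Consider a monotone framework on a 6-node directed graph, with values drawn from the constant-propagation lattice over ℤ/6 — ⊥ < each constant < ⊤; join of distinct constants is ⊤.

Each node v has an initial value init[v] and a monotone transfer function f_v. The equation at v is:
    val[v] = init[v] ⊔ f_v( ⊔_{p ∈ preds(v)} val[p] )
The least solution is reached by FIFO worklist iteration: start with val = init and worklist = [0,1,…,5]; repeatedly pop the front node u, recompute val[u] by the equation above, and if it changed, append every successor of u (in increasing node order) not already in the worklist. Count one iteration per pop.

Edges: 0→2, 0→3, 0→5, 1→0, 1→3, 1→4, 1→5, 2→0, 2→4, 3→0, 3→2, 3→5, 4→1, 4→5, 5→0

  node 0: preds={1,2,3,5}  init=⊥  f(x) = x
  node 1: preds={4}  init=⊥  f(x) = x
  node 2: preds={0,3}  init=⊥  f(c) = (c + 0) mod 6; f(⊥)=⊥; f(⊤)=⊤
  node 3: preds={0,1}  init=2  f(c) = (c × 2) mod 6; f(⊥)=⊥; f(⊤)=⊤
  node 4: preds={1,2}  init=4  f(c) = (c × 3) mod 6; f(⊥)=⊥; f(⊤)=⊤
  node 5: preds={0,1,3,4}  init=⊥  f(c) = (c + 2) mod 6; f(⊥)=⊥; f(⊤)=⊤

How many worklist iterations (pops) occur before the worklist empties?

Worklist (13 pops):
  #1 pop 0: in=2 → 2 (was ⊥); enqueue []
  #2 pop 1: in=4 → 4 (was ⊥); enqueue [0]
  #3 pop 2: in=2 → 2 (was ⊥); enqueue []
  #4 pop 3: in=⊤ → ⊤ (was 2); enqueue [2]
  #5 pop 4: in=⊤ → ⊤ (was 4); enqueue [1]
  #6 pop 5: in=⊤ → ⊤ (was ⊥); enqueue []
  #7 pop 0: in=⊤ → ⊤ (was 2); enqueue [3,5]
  #8 pop 2: in=⊤ → ⊤ (was 2); enqueue [0,4]
  #9 pop 1: in=⊤ → ⊤ (was 4); enqueue []
  #10 pop 3: in=⊤ → ⊤ (no change)
  #11 pop 5: in=⊤ → ⊤ (no change)
  #12 pop 0: in=⊤ → ⊤ (no change)
  #13 pop 4: in=⊤ → ⊤ (no change)

Fixpoint:
  val[0] = ⊤
  val[1] = ⊤
  val[2] = ⊤
  val[3] = ⊤
  val[4] = ⊤
  val[5] = ⊤

13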